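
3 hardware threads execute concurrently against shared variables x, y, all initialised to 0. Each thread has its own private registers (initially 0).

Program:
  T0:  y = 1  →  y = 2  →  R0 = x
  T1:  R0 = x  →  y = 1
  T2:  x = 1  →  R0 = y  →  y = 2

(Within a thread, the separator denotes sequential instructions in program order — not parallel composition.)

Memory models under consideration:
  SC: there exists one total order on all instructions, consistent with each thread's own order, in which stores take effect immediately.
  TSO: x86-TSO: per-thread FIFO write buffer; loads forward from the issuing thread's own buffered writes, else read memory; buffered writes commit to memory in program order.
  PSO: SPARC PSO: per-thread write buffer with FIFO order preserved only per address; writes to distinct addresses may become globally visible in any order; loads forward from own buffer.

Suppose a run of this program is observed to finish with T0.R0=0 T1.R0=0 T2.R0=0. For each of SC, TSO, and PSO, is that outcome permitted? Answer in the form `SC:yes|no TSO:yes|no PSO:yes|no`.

SC:no TSO:yes PSO:yes

outcome vector order: (T0.R0,T1.R0,T2.R0)
[SC] allowed = {001; 002; 011; 012; 100; 101; 102; 110; 111; 112}
[TSO] allowed = {000; 001; 002; 010; 011; 012; 100; 101; 102; 110; 111; 112}
[PSO] allowed = {000; 001; 002; 010; 011; 012; 100; 101; 102; 110; 111; 112}
target 000 ∈ {TSO,PSO}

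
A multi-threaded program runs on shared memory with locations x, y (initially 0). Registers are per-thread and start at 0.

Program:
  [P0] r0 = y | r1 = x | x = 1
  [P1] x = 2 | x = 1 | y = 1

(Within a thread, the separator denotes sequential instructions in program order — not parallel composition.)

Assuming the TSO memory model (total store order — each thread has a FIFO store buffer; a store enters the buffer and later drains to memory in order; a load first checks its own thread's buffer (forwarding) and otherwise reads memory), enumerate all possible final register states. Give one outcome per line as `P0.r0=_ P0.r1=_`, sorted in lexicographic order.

P0.r0=0 P0.r1=0
P0.r0=0 P0.r1=1
P0.r0=0 P0.r1=2
P0.r0=1 P0.r1=1

outcome vector order: (P0.r0,P0.r1)
|TSO outcomes| = 4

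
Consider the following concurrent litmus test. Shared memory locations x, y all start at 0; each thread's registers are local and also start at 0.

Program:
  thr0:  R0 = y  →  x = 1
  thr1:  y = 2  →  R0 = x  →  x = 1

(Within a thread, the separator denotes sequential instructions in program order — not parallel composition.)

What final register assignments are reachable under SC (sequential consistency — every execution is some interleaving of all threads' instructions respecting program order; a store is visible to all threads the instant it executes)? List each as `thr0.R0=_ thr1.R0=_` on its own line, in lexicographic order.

thr0.R0=0 thr1.R0=0
thr0.R0=0 thr1.R0=1
thr0.R0=2 thr1.R0=0
thr0.R0=2 thr1.R0=1

outcome vector order: (thr0.R0,thr1.R0)
|SC outcomes| = 4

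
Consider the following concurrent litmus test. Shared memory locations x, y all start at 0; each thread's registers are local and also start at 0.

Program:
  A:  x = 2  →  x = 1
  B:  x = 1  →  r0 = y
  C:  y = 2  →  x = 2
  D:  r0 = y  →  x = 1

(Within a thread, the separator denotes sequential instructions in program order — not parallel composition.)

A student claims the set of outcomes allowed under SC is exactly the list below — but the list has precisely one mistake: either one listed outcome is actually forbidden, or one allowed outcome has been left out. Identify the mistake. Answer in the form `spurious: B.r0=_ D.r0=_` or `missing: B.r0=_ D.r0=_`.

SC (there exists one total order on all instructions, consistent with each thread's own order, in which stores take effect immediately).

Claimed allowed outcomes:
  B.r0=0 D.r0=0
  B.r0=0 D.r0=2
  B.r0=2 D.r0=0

outcome vector order: (B.r0,D.r0)
[SC] allowed = {00; 02; 20; 22}
SC∖claimed = {22}

missing: B.r0=2 D.r0=2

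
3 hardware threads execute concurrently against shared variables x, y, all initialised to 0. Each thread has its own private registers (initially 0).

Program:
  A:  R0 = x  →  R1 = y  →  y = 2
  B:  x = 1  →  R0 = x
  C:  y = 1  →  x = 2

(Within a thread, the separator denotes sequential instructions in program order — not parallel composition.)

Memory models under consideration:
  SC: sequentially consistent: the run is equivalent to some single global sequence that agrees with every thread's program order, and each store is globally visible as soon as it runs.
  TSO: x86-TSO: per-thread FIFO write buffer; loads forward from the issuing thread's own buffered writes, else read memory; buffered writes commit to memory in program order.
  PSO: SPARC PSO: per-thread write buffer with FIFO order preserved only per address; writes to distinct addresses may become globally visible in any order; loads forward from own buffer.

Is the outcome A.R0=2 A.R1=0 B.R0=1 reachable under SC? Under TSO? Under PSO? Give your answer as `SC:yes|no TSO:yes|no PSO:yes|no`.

SC:no TSO:no PSO:yes

outcome vector order: (A.R0,A.R1,B.R0)
SC (10): 0/0/1, 0/0/2, 0/1/1, 0/1/2, 1/0/1, 1/0/2, 1/1/1, 1/1/2, 2/1/1, 2/1/2
TSO (10): 0/0/1, 0/0/2, 0/1/1, 0/1/2, 1/0/1, 1/0/2, 1/1/1, 1/1/2, 2/1/1, 2/1/2
PSO (12): 0/0/1, 0/0/2, 0/1/1, 0/1/2, 1/0/1, 1/0/2, 1/1/1, 1/1/2, 2/0/1, 2/0/2, 2/1/1, 2/1/2
target 2/0/1 ∈ {PSO}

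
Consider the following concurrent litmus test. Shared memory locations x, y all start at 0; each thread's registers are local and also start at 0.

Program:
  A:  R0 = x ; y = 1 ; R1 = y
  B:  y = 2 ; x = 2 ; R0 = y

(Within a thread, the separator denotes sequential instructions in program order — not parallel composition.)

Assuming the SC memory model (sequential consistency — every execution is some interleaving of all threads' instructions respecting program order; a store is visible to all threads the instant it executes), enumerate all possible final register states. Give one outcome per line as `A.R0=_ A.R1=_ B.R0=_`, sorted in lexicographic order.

outcome vector order: (A.R0,A.R1,B.R0)
|SC outcomes| = 5

A.R0=0 A.R1=1 B.R0=1
A.R0=0 A.R1=1 B.R0=2
A.R0=0 A.R1=2 B.R0=2
A.R0=2 A.R1=1 B.R0=1
A.R0=2 A.R1=1 B.R0=2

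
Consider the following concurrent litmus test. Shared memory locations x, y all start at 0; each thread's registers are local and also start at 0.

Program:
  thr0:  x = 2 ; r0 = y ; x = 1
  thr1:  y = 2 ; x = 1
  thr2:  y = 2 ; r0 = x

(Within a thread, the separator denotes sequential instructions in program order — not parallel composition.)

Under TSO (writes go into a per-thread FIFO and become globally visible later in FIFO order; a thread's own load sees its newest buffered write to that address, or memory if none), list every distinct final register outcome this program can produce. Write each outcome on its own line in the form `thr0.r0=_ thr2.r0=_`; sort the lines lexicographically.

thr0.r0=0 thr2.r0=0
thr0.r0=0 thr2.r0=1
thr0.r0=0 thr2.r0=2
thr0.r0=2 thr2.r0=0
thr0.r0=2 thr2.r0=1
thr0.r0=2 thr2.r0=2

outcome vector order: (thr0.r0,thr2.r0)
|TSO outcomes| = 6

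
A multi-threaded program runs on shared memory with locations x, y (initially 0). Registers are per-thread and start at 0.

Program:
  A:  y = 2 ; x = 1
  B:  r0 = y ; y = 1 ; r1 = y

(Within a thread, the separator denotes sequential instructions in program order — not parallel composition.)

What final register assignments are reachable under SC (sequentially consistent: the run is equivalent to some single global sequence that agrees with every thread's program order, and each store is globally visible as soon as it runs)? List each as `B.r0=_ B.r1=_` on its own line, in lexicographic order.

B.r0=0 B.r1=1
B.r0=0 B.r1=2
B.r0=2 B.r1=1

outcome vector order: (B.r0,B.r1)
|SC outcomes| = 3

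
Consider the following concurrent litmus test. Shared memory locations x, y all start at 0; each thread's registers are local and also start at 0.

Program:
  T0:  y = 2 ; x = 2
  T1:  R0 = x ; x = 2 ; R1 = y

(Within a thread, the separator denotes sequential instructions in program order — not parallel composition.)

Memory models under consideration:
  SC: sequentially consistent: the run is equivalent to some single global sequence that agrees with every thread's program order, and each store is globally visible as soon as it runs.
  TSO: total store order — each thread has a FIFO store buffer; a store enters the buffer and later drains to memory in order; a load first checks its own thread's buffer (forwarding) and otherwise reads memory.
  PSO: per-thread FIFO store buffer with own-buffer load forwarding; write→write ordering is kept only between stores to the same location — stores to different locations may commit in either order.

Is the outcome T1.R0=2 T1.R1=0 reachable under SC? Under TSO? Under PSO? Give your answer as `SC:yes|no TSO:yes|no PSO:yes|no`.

SC:no TSO:no PSO:yes

outcome vector order: (T1.R0,T1.R1)
SC: 3 outcomes — {0/0 0/2 2/2}
TSO: 3 outcomes — {0/0 0/2 2/2}
PSO: 4 outcomes — {0/0 0/2 2/0 2/2}
target 2/0 ∈ {PSO}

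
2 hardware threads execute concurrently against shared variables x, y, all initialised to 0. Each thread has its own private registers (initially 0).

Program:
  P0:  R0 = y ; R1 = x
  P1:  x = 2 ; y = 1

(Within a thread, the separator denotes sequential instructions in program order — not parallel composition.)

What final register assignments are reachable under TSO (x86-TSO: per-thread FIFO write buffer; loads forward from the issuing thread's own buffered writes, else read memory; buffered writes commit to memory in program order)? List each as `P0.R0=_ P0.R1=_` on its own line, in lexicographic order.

P0.R0=0 P0.R1=0
P0.R0=0 P0.R1=2
P0.R0=1 P0.R1=2

outcome vector order: (P0.R0,P0.R1)
|TSO outcomes| = 3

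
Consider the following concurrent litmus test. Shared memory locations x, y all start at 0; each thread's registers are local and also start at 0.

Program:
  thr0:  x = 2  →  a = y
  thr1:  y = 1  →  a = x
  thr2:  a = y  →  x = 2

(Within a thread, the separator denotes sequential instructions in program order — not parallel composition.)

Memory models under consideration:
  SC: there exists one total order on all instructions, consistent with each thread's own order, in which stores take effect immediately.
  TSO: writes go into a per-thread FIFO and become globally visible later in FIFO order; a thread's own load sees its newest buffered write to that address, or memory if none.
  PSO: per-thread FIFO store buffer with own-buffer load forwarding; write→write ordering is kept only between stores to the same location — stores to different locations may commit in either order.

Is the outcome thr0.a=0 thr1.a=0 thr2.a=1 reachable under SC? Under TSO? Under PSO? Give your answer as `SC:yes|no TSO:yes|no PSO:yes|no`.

outcome vector order: (thr0.a,thr1.a,thr2.a)
[SC] allowed = {0/2/0, 0/2/1, 1/0/0, 1/0/1, 1/2/0, 1/2/1}
[TSO] allowed = {0/0/0, 0/0/1, 0/2/0, 0/2/1, 1/0/0, 1/0/1, 1/2/0, 1/2/1}
[PSO] allowed = {0/0/0, 0/0/1, 0/2/0, 0/2/1, 1/0/0, 1/0/1, 1/2/0, 1/2/1}
target 0/0/1 ∈ {TSO,PSO}

SC:no TSO:yes PSO:yes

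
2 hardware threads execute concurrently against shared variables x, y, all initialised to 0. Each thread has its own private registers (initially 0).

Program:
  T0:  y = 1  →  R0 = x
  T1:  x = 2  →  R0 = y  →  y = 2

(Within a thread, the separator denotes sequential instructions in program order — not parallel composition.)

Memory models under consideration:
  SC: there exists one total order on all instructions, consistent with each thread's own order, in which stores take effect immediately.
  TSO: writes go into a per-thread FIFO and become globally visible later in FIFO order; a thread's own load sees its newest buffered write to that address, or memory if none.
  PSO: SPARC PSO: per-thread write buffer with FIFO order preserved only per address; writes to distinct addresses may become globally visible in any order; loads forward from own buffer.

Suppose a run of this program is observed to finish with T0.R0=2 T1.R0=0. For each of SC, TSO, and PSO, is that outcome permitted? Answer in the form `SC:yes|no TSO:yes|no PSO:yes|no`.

outcome vector order: (T0.R0,T1.R0)
under SC → 0/1; 2/0; 2/1
under TSO → 0/0; 0/1; 2/0; 2/1
under PSO → 0/0; 0/1; 2/0; 2/1
target 2/0 ∈ {SC,TSO,PSO}

SC:yes TSO:yes PSO:yes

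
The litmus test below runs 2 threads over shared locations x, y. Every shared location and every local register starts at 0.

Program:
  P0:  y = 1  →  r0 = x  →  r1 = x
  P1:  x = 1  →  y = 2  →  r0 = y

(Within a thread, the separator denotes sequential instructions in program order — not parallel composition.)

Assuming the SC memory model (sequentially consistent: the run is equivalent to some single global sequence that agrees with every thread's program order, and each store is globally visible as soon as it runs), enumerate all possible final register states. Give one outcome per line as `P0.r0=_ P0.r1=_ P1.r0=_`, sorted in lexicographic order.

P0.r0=0 P0.r1=0 P1.r0=2
P0.r0=0 P0.r1=1 P1.r0=2
P0.r0=1 P0.r1=1 P1.r0=1
P0.r0=1 P0.r1=1 P1.r0=2

outcome vector order: (P0.r0,P0.r1,P1.r0)
|SC outcomes| = 4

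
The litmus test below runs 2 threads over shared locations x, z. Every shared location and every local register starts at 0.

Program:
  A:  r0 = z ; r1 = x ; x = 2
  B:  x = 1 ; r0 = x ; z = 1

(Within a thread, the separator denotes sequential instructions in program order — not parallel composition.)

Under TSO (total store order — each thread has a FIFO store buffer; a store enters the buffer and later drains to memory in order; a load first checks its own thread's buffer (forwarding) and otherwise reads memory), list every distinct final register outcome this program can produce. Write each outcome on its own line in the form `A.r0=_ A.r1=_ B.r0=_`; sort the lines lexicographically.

outcome vector order: (A.r0,A.r1,B.r0)
|TSO outcomes| = 5

A.r0=0 A.r1=0 B.r0=1
A.r0=0 A.r1=0 B.r0=2
A.r0=0 A.r1=1 B.r0=1
A.r0=0 A.r1=1 B.r0=2
A.r0=1 A.r1=1 B.r0=1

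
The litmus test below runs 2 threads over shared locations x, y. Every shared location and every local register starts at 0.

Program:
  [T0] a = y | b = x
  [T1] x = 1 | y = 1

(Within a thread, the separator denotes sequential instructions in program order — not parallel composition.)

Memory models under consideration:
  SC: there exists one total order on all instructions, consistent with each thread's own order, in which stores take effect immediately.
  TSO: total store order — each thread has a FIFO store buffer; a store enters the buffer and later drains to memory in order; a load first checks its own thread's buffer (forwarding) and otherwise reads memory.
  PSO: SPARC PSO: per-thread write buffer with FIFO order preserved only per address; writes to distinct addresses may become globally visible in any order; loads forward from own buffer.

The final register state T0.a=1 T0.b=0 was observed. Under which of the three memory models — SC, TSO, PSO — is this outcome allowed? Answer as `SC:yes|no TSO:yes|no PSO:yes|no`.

SC:no TSO:no PSO:yes

outcome vector order: (T0.a,T0.b)
under SC → 00 01 11
under TSO → 00 01 11
under PSO → 00 01 10 11
target 10 ∈ {PSO}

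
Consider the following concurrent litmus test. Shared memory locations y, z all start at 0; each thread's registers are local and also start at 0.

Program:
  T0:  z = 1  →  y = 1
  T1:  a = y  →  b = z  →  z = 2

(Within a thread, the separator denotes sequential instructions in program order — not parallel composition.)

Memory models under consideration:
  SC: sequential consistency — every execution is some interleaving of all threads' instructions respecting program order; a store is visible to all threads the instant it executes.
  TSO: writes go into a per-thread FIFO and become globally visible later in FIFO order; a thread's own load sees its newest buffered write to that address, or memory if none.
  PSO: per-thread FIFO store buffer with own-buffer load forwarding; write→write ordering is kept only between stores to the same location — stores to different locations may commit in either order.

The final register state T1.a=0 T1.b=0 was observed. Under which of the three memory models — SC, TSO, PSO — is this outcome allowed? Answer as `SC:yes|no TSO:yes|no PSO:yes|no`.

outcome vector order: (T1.a,T1.b)
SC: 3 outcomes — {00; 01; 11}
TSO: 3 outcomes — {00; 01; 11}
PSO: 4 outcomes — {00; 01; 10; 11}
target 00 ∈ {SC,TSO,PSO}

SC:yes TSO:yes PSO:yes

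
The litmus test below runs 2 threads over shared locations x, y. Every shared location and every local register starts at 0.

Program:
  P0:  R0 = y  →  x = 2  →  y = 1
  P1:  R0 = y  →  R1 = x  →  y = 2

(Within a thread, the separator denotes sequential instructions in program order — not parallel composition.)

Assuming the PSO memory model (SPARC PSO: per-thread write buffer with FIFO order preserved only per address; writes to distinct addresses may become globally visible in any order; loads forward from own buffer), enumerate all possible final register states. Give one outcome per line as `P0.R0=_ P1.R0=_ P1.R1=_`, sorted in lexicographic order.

outcome vector order: (P0.R0,P1.R0,P1.R1)
|PSO outcomes| = 5

P0.R0=0 P1.R0=0 P1.R1=0
P0.R0=0 P1.R0=0 P1.R1=2
P0.R0=0 P1.R0=1 P1.R1=0
P0.R0=0 P1.R0=1 P1.R1=2
P0.R0=2 P1.R0=0 P1.R1=0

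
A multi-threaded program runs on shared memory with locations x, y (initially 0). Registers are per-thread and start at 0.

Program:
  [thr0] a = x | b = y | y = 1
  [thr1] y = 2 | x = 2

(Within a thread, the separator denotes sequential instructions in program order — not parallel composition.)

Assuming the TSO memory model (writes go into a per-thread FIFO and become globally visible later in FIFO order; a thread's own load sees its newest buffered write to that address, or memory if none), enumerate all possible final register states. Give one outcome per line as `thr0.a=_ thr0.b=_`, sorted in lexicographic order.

outcome vector order: (thr0.a,thr0.b)
|TSO outcomes| = 3

thr0.a=0 thr0.b=0
thr0.a=0 thr0.b=2
thr0.a=2 thr0.b=2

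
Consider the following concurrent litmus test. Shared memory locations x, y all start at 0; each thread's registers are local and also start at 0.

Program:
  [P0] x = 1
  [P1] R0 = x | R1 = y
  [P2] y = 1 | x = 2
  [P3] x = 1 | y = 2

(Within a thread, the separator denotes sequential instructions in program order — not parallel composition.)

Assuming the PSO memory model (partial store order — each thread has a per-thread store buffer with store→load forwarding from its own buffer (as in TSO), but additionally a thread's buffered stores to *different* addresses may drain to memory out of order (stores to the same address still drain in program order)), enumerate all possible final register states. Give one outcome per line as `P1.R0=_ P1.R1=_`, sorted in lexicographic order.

P1.R0=0 P1.R1=0
P1.R0=0 P1.R1=1
P1.R0=0 P1.R1=2
P1.R0=1 P1.R1=0
P1.R0=1 P1.R1=1
P1.R0=1 P1.R1=2
P1.R0=2 P1.R1=0
P1.R0=2 P1.R1=1
P1.R0=2 P1.R1=2

outcome vector order: (P1.R0,P1.R1)
|PSO outcomes| = 9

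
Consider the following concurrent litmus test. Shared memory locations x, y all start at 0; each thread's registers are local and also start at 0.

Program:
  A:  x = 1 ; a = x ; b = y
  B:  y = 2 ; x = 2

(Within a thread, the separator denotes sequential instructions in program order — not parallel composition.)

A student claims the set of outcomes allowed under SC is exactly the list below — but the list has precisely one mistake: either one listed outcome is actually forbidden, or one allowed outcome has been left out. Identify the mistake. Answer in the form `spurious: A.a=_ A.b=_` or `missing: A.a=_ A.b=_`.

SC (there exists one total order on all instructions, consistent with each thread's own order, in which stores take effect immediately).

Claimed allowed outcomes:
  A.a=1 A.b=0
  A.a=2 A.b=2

outcome vector order: (A.a,A.b)
[SC] allowed = {10, 12, 22}
SC∖claimed = {12}

missing: A.a=1 A.b=2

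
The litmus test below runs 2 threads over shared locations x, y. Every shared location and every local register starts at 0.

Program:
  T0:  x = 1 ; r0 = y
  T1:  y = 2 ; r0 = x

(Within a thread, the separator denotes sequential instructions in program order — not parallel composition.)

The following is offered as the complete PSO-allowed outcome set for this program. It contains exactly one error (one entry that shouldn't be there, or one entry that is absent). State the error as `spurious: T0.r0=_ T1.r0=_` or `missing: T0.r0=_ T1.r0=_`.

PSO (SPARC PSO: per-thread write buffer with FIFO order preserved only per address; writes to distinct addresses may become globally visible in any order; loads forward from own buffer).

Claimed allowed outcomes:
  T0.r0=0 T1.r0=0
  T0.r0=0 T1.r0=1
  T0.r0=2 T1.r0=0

outcome vector order: (T0.r0,T1.r0)
[PSO] allowed = {<0 0>; <0 1>; <2 0>; <2 1>}
PSO∖claimed = {<2 1>}

missing: T0.r0=2 T1.r0=1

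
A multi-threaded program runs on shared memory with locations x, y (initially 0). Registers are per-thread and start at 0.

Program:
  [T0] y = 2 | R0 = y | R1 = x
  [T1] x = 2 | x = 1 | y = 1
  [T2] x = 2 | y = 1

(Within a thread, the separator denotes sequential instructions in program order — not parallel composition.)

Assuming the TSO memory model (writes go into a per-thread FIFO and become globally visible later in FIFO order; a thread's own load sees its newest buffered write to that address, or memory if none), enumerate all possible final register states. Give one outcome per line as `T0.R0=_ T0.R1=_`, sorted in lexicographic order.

outcome vector order: (T0.R0,T0.R1)
|TSO outcomes| = 5

T0.R0=1 T0.R1=1
T0.R0=1 T0.R1=2
T0.R0=2 T0.R1=0
T0.R0=2 T0.R1=1
T0.R0=2 T0.R1=2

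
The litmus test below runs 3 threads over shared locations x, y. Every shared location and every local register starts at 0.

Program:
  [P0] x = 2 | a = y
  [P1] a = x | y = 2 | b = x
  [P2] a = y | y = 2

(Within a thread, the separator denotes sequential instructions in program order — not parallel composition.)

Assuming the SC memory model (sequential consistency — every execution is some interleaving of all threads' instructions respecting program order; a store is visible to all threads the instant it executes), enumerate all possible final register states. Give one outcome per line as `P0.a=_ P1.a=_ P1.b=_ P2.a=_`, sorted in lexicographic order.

P0.a=0 P1.a=0 P1.b=2 P2.a=0
P0.a=0 P1.a=0 P1.b=2 P2.a=2
P0.a=0 P1.a=2 P1.b=2 P2.a=0
P0.a=0 P1.a=2 P1.b=2 P2.a=2
P0.a=2 P1.a=0 P1.b=0 P2.a=0
P0.a=2 P1.a=0 P1.b=0 P2.a=2
P0.a=2 P1.a=0 P1.b=2 P2.a=0
P0.a=2 P1.a=0 P1.b=2 P2.a=2
P0.a=2 P1.a=2 P1.b=2 P2.a=0
P0.a=2 P1.a=2 P1.b=2 P2.a=2

outcome vector order: (P0.a,P1.a,P1.b,P2.a)
|SC outcomes| = 10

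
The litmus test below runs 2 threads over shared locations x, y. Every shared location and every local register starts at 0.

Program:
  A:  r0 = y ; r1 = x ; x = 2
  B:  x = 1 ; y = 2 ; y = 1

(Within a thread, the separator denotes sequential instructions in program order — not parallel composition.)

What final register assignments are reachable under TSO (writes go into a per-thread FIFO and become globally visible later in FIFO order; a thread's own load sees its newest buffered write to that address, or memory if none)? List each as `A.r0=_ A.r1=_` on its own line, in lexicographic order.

outcome vector order: (A.r0,A.r1)
|TSO outcomes| = 4

A.r0=0 A.r1=0
A.r0=0 A.r1=1
A.r0=1 A.r1=1
A.r0=2 A.r1=1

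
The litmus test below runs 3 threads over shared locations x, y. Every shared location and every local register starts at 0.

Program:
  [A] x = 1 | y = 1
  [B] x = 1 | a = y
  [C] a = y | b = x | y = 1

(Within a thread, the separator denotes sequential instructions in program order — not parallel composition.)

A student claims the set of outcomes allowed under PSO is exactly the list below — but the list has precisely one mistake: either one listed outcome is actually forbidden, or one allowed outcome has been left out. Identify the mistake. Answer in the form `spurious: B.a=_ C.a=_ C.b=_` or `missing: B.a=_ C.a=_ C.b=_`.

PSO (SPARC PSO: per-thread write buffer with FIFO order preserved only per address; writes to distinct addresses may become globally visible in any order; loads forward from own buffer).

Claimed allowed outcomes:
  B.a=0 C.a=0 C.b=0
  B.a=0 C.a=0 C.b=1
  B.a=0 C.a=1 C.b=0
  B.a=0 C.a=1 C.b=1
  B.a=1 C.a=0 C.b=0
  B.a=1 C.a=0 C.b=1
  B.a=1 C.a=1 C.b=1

missing: B.a=1 C.a=1 C.b=0

outcome vector order: (B.a,C.a,C.b)
[PSO] allowed = {000; 001; 010; 011; 100; 101; 110; 111}
PSO∖claimed = {110}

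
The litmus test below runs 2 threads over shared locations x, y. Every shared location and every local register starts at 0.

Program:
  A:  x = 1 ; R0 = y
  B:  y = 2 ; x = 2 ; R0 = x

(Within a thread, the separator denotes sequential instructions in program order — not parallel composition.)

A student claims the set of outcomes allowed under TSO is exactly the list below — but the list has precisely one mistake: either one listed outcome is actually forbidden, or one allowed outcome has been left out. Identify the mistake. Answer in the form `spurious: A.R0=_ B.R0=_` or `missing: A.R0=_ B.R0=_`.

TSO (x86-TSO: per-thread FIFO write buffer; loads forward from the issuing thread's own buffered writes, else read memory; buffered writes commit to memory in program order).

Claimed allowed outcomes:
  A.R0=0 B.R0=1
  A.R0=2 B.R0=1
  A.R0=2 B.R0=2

outcome vector order: (A.R0,B.R0)
TSO: 4 outcomes — {<0 1>, <0 2>, <2 1>, <2 2>}
TSO∖claimed = {<0 2>}

missing: A.R0=0 B.R0=2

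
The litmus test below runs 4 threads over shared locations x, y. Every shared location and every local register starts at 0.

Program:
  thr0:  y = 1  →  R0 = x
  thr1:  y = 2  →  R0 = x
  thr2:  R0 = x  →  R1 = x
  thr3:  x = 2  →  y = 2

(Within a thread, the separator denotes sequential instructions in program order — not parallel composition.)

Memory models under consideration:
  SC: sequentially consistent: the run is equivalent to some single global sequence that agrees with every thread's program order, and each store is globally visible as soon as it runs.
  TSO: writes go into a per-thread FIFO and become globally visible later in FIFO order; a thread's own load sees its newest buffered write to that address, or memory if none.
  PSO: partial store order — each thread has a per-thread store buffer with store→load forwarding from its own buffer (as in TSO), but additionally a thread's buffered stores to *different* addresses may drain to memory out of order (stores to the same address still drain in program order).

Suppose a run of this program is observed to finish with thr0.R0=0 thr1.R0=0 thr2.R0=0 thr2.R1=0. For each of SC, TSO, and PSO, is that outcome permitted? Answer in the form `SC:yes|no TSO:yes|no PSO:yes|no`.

outcome vector order: (thr0.R0,thr1.R0,thr2.R0,thr2.R1)
under SC → (0,0,0,0); (0,0,0,2); (0,0,2,2); (0,2,0,0); (0,2,0,2); (0,2,2,2); (2,0,0,0); (2,0,0,2); (2,0,2,2); (2,2,0,0); (2,2,0,2); (2,2,2,2)
under TSO → (0,0,0,0); (0,0,0,2); (0,0,2,2); (0,2,0,0); (0,2,0,2); (0,2,2,2); (2,0,0,0); (2,0,0,2); (2,0,2,2); (2,2,0,0); (2,2,0,2); (2,2,2,2)
under PSO → (0,0,0,0); (0,0,0,2); (0,0,2,2); (0,2,0,0); (0,2,0,2); (0,2,2,2); (2,0,0,0); (2,0,0,2); (2,0,2,2); (2,2,0,0); (2,2,0,2); (2,2,2,2)
target (0,0,0,0) ∈ {SC,TSO,PSO}

SC:yes TSO:yes PSO:yes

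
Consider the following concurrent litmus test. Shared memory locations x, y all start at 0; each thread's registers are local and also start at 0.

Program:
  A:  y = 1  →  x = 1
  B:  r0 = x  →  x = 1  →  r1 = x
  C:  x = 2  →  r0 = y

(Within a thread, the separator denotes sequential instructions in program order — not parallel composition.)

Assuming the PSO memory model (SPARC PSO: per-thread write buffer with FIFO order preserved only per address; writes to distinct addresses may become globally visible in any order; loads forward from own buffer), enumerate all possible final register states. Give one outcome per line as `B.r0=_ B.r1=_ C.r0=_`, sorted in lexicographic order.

outcome vector order: (B.r0,B.r1,C.r0)
|PSO outcomes| = 10

B.r0=0 B.r1=1 C.r0=0
B.r0=0 B.r1=1 C.r0=1
B.r0=0 B.r1=2 C.r0=0
B.r0=0 B.r1=2 C.r0=1
B.r0=1 B.r1=1 C.r0=0
B.r0=1 B.r1=1 C.r0=1
B.r0=1 B.r1=2 C.r0=0
B.r0=1 B.r1=2 C.r0=1
B.r0=2 B.r1=1 C.r0=0
B.r0=2 B.r1=1 C.r0=1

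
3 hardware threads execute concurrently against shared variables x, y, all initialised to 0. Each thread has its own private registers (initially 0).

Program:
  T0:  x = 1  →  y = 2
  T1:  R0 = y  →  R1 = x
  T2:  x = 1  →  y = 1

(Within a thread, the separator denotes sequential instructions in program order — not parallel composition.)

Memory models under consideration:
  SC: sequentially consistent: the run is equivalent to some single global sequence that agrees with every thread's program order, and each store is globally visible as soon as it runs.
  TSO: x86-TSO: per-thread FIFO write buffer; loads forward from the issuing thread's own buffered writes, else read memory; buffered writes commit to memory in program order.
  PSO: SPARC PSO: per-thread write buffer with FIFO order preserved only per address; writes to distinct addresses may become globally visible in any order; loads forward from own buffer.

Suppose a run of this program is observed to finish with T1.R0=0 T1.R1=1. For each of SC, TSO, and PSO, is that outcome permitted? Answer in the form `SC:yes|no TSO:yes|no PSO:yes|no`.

outcome vector order: (T1.R0,T1.R1)
under SC → <0 0>; <0 1>; <1 1>; <2 1>
under TSO → <0 0>; <0 1>; <1 1>; <2 1>
under PSO → <0 0>; <0 1>; <1 0>; <1 1>; <2 0>; <2 1>
target <0 1> ∈ {SC,TSO,PSO}

SC:yes TSO:yes PSO:yes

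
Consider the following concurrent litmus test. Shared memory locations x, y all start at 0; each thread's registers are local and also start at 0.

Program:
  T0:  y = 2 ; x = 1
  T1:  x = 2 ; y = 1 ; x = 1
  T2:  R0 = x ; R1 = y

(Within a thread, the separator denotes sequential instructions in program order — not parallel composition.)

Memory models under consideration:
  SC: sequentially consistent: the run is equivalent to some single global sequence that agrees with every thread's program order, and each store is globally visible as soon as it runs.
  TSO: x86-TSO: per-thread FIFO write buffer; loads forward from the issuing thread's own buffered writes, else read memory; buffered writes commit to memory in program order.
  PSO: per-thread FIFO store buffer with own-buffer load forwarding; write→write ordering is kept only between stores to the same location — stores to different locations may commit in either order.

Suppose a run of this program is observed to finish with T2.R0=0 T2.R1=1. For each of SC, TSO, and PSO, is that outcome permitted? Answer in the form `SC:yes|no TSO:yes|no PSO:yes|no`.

outcome vector order: (T2.R0,T2.R1)
SC: 8 outcomes — {<0 0>; <0 1>; <0 2>; <1 1>; <1 2>; <2 0>; <2 1>; <2 2>}
TSO: 8 outcomes — {<0 0>; <0 1>; <0 2>; <1 1>; <1 2>; <2 0>; <2 1>; <2 2>}
PSO: 9 outcomes — {<0 0>; <0 1>; <0 2>; <1 0>; <1 1>; <1 2>; <2 0>; <2 1>; <2 2>}
target <0 1> ∈ {SC,TSO,PSO}

SC:yes TSO:yes PSO:yes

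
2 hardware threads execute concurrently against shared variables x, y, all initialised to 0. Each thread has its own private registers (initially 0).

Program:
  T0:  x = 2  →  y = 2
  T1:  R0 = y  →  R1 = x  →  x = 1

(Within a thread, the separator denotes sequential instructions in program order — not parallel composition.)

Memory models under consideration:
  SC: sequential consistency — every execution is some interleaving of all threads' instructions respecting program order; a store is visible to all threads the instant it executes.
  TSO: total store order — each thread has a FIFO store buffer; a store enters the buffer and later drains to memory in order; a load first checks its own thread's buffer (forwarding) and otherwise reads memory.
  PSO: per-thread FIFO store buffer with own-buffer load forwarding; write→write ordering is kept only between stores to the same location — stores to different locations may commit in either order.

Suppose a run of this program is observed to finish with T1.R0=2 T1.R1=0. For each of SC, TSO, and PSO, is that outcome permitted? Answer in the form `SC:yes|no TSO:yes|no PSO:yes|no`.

outcome vector order: (T1.R0,T1.R1)
under SC → 0/0; 0/2; 2/2
under TSO → 0/0; 0/2; 2/2
under PSO → 0/0; 0/2; 2/0; 2/2
target 2/0 ∈ {PSO}

SC:no TSO:no PSO:yes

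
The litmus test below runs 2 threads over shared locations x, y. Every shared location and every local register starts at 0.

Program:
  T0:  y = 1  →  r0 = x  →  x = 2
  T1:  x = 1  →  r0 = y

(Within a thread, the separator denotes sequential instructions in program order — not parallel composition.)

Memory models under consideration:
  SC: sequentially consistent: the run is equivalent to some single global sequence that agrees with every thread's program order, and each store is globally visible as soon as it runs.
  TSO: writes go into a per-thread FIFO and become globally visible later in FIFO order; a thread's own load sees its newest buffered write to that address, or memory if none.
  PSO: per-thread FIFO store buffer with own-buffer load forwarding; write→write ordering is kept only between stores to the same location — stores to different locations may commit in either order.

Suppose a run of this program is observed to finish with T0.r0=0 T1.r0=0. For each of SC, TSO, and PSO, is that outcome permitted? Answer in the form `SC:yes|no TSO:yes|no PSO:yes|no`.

SC:no TSO:yes PSO:yes

outcome vector order: (T0.r0,T1.r0)
SC: 3 outcomes — {<0 1>, <1 0>, <1 1>}
TSO: 4 outcomes — {<0 0>, <0 1>, <1 0>, <1 1>}
PSO: 4 outcomes — {<0 0>, <0 1>, <1 0>, <1 1>}
target <0 0> ∈ {TSO,PSO}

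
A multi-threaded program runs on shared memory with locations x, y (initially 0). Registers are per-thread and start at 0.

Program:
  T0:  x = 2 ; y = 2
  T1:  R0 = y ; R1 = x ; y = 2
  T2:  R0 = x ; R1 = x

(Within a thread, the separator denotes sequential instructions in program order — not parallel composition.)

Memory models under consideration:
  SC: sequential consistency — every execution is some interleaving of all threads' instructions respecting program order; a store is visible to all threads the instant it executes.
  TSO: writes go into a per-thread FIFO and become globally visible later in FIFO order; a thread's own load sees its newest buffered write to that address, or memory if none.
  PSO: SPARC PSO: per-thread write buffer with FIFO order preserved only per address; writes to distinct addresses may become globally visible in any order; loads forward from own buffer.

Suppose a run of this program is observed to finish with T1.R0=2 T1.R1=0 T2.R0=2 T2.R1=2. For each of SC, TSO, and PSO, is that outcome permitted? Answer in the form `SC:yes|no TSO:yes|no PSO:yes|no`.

SC:no TSO:no PSO:yes

outcome vector order: (T1.R0,T1.R1,T2.R0,T2.R1)
SC (9): 0000 0002 0022 0200 0202 0222 2200 2202 2222
TSO (9): 0000 0002 0022 0200 0202 0222 2200 2202 2222
PSO (12): 0000 0002 0022 0200 0202 0222 2000 2002 2022 2200 2202 2222
target 2022 ∈ {PSO}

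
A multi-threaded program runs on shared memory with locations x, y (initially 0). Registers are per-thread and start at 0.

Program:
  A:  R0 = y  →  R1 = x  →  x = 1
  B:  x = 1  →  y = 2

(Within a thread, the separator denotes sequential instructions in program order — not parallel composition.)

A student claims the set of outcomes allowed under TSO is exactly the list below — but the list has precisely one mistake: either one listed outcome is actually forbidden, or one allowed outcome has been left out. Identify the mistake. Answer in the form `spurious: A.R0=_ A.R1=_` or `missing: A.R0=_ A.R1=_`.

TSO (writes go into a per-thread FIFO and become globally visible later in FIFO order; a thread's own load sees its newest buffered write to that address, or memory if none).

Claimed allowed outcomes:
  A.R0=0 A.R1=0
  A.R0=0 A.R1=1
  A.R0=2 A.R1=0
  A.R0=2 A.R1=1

outcome vector order: (A.R0,A.R1)
TSO: 3 outcomes — {00; 01; 21}
claimed∖TSO = {20}

spurious: A.R0=2 A.R1=0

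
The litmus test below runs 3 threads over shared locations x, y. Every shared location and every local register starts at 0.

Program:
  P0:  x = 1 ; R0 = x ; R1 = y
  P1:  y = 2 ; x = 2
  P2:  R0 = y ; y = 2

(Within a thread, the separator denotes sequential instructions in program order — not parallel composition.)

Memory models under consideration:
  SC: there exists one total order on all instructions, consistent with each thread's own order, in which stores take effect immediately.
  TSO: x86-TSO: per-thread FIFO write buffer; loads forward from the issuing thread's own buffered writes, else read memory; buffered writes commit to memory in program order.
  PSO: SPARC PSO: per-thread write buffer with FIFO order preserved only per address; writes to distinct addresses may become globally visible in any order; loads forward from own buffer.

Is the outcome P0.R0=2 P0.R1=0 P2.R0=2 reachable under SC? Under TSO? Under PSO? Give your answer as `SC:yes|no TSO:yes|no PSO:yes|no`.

outcome vector order: (P0.R0,P0.R1,P2.R0)
SC: 6 outcomes — {1/0/0; 1/0/2; 1/2/0; 1/2/2; 2/2/0; 2/2/2}
TSO: 6 outcomes — {1/0/0; 1/0/2; 1/2/0; 1/2/2; 2/2/0; 2/2/2}
PSO: 8 outcomes — {1/0/0; 1/0/2; 1/2/0; 1/2/2; 2/0/0; 2/0/2; 2/2/0; 2/2/2}
target 2/0/2 ∈ {PSO}

SC:no TSO:no PSO:yes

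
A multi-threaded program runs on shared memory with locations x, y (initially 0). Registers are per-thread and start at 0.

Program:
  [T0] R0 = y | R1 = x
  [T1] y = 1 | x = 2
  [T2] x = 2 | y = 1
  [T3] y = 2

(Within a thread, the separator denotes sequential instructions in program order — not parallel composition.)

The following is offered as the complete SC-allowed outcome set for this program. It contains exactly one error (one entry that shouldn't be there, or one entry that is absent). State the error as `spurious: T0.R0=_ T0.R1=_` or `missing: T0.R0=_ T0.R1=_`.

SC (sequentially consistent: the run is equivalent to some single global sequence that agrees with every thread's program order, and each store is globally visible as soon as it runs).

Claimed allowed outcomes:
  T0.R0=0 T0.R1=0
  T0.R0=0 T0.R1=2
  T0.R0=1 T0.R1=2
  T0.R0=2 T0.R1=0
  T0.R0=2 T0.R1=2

outcome vector order: (T0.R0,T0.R1)
SC: 6 outcomes — {00, 02, 10, 12, 20, 22}
SC∖claimed = {10}

missing: T0.R0=1 T0.R1=0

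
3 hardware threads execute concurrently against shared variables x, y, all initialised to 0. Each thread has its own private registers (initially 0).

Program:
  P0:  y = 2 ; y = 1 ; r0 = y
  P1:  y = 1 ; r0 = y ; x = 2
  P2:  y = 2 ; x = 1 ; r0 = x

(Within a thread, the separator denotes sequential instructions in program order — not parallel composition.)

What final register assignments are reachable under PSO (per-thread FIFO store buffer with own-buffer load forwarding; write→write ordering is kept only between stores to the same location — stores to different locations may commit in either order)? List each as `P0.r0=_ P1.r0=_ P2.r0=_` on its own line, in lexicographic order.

outcome vector order: (P0.r0,P1.r0,P2.r0)
|PSO outcomes| = 8

P0.r0=1 P1.r0=1 P2.r0=1
P0.r0=1 P1.r0=1 P2.r0=2
P0.r0=1 P1.r0=2 P2.r0=1
P0.r0=1 P1.r0=2 P2.r0=2
P0.r0=2 P1.r0=1 P2.r0=1
P0.r0=2 P1.r0=1 P2.r0=2
P0.r0=2 P1.r0=2 P2.r0=1
P0.r0=2 P1.r0=2 P2.r0=2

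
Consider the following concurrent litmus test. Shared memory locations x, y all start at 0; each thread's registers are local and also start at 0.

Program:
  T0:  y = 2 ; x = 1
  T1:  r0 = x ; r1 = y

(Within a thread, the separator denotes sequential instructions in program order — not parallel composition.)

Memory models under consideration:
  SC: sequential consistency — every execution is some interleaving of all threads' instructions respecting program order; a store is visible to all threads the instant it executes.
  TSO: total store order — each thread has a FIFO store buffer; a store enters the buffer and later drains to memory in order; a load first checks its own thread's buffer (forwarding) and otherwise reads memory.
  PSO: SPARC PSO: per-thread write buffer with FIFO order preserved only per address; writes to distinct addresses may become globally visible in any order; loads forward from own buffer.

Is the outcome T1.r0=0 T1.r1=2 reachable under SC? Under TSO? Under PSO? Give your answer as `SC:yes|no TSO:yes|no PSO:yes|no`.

SC:yes TSO:yes PSO:yes

outcome vector order: (T1.r0,T1.r1)
SC: 3 outcomes — {(0,0), (0,2), (1,2)}
TSO: 3 outcomes — {(0,0), (0,2), (1,2)}
PSO: 4 outcomes — {(0,0), (0,2), (1,0), (1,2)}
target (0,2) ∈ {SC,TSO,PSO}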